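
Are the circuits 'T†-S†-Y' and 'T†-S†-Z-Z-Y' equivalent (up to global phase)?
Yes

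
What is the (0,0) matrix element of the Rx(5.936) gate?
-0.985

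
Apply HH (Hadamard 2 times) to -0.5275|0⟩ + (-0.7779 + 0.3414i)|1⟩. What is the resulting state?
-0.5275|0⟩ + (-0.7779 + 0.3414i)|1⟩

H² = I, so an even number of Hadamards cancels: H^2 = I and the state is unchanged.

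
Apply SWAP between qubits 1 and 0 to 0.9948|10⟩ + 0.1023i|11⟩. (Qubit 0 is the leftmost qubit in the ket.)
0.9948|01⟩ + 0.1023i|11⟩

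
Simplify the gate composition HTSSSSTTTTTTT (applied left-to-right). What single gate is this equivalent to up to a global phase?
H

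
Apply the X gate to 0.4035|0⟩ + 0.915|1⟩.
0.915|0⟩ + 0.4035|1⟩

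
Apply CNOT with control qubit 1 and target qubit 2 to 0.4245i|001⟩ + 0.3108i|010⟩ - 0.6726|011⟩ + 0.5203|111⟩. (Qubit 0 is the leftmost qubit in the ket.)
0.4245i|001⟩ - 0.6726|010⟩ + 0.3108i|011⟩ + 0.5203|110⟩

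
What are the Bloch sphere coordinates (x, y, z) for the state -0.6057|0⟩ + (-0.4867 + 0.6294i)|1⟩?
(0.5896, -0.7625, -0.2661)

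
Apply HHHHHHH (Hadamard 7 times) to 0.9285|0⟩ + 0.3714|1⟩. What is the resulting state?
0.9192|0⟩ + 0.3939|1⟩

H² = I, so H^7 = H: a single Hadamard. With (a, b) = (0.9285, 0.3714), H gives ((a + b)/√2, (a − b)/√2) = (0.9192, 0.3939).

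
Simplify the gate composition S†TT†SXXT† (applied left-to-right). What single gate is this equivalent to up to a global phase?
T†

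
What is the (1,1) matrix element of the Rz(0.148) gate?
(0.9973 + 0.07393i)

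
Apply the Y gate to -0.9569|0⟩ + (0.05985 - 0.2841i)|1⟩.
(-0.2841 - 0.05985i)|0⟩ - 0.9569i|1⟩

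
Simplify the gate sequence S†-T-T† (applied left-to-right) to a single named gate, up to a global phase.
S†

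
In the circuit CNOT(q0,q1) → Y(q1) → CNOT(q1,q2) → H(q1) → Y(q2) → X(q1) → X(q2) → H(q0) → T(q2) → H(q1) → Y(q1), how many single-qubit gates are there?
9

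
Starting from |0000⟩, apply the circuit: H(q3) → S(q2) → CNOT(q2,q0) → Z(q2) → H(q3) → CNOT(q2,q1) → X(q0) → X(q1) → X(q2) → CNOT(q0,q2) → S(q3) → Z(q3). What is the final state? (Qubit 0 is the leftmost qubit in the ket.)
|1100⟩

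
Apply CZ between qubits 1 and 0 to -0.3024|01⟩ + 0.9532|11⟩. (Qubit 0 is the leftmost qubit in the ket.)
-0.3024|01⟩ - 0.9532|11⟩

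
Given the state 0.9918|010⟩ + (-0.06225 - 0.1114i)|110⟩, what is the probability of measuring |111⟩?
0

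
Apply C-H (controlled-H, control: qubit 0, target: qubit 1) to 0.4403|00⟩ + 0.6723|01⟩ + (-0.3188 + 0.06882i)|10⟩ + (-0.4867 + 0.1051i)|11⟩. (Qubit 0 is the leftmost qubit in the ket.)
0.4403|00⟩ + 0.6723|01⟩ + (-0.5696 + 0.123i)|10⟩ + (0.1187 - 0.02565i)|11⟩

C-H leaves the control-|0⟩ kets |00⟩, |01⟩ unchanged and applies H to qubit 1 on the control-|1⟩ pair (|10⟩, |11⟩).
H = [[1/√2, 1/√2], [1/√2, -1/√2]].
With a = amp(|10⟩) = (-0.3188 + 0.06882i) and b = amp(|11⟩) = (-0.4867 + 0.1051i):
new amp(|10⟩) = (1/√2)·a + (1/√2)·b = (-0.5696 + 0.123i)
new amp(|11⟩) = (1/√2)·a + (-1/√2)·b = (0.1187 - 0.02565i)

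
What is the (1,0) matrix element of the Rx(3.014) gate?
-0.998i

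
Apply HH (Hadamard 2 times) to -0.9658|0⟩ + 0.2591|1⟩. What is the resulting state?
-0.9658|0⟩ + 0.2591|1⟩

H² = I, so an even number of Hadamards cancels: H^2 = I and the state is unchanged.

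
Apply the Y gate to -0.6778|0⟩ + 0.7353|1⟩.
-0.7353i|0⟩ - 0.6778i|1⟩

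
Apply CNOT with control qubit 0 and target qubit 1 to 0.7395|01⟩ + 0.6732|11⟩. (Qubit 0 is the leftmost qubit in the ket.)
0.7395|01⟩ + 0.6732|10⟩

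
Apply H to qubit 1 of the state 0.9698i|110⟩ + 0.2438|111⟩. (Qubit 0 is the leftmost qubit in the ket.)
0.6858i|100⟩ + 0.1724|101⟩ - 0.6858i|110⟩ - 0.1724|111⟩

H on qubit 1 mixes each pair of kets that differ only in qubit 1: amplitudes (a, b) of (|…0…⟩, |…1…⟩) become ((a + b)/√2, (a − b)/√2). Kets absent from the input have amplitude 0.
(|100⟩, |110⟩): (a, b) = (0, 0.9698i) → (0.6858i, -0.6858i)
(|101⟩, |111⟩): (a, b) = (0, 0.2438) → (0.1724, -0.1724)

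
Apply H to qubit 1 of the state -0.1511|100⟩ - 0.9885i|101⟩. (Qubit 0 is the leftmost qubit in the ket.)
-0.1068|100⟩ - 0.699i|101⟩ - 0.1068|110⟩ - 0.699i|111⟩

H on qubit 1 mixes each pair of kets that differ only in qubit 1: amplitudes (a, b) of (|…0…⟩, |…1…⟩) become ((a + b)/√2, (a − b)/√2). Kets absent from the input have amplitude 0.
(|100⟩, |110⟩): (a, b) = (-0.1511, 0) → (-0.1068, -0.1068)
(|101⟩, |111⟩): (a, b) = (-0.9885i, 0) → (-0.699i, -0.699i)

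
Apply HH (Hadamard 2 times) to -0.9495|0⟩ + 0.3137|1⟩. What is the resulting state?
-0.9495|0⟩ + 0.3137|1⟩

H² = I, so an even number of Hadamards cancels: H^2 = I and the state is unchanged.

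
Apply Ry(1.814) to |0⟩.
0.6161|0⟩ + 0.7877|1⟩

Ry(1.814) = [[cos(θ/2), −sin(θ/2)], [sin(θ/2), cos(θ/2)]]; θ = 1.814, cos(θ/2) ≈ 0.616111, sin(θ/2) ≈ 0.787659.
With a = amp(|0⟩) = 1 and b = amp(|1⟩) = 0:
new amp(|0⟩) = (0.616111)·a + (-0.787659)·b = 0.6161
new amp(|1⟩) = (0.787659)·a + (0.616111)·b = 0.7877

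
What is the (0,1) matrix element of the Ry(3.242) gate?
-0.9987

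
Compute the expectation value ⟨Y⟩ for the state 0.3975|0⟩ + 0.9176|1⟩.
0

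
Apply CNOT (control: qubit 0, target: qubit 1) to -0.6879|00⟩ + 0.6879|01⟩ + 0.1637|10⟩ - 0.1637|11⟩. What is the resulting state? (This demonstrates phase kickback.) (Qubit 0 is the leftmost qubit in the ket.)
-0.6879|00⟩ + 0.6879|01⟩ - 0.1637|10⟩ + 0.1637|11⟩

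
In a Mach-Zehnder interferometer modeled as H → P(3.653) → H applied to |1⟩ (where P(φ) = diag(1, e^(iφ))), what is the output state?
(0.936 + 0.2447i)|0⟩ + (0.06397 - 0.2447i)|1⟩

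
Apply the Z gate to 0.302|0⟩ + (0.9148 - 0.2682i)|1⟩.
0.302|0⟩ + (-0.9148 + 0.2682i)|1⟩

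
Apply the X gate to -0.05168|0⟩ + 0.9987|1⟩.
0.9987|0⟩ - 0.05168|1⟩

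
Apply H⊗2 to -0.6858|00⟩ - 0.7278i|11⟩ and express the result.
(-0.3429 - 0.3639i)|00⟩ + (-0.3429 + 0.3639i)|01⟩ + (-0.3429 + 0.3639i)|10⟩ + (-0.3429 - 0.3639i)|11⟩

H⊗2 gives amp(|y⟩) = (1/2) Σ_x (−1)^(x·y) amp(|x⟩), where x·y is the number of positions in which both x and y have a 1.
|00⟩: (-0.6858 - 0.7278i)/2 = (-0.3429 - 0.3639i)
|01⟩: (-0.6858 + 0.7278i)/2 = (-0.3429 + 0.3639i)
|10⟩: (-0.6858 + 0.7278i)/2 = (-0.3429 + 0.3639i)
|11⟩: (-0.6858 - 0.7278i)/2 = (-0.3429 - 0.3639i)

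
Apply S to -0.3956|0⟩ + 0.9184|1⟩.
-0.3956|0⟩ + 0.9184i|1⟩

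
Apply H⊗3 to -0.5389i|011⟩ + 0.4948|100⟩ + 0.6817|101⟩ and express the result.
(0.416 - 0.1905i)|000⟩ + (-0.06608 + 0.1905i)|001⟩ + (0.416 + 0.1905i)|010⟩ + (-0.06608 - 0.1905i)|011⟩ + (-0.416 - 0.1905i)|100⟩ + (0.06608 + 0.1905i)|101⟩ + (-0.416 + 0.1905i)|110⟩ + (0.06608 - 0.1905i)|111⟩

H⊗3 gives amp(|y⟩) = (1/2√2) Σ_x (−1)^(x·y) amp(|x⟩), where x·y is the number of positions in which both x and y have a 1.
|000⟩: (-0.5389i + 0.4948 + 0.6817)/(2√2) = (0.416 - 0.1905i)
|001⟩: (0.5389i + 0.4948 - 0.6817)/(2√2) = (-0.06608 + 0.1905i)
|010⟩: (0.5389i + 0.4948 + 0.6817)/(2√2) = (0.416 + 0.1905i)
|011⟩: (-0.5389i + 0.4948 - 0.6817)/(2√2) = (-0.06608 - 0.1905i)
|100⟩: (-0.5389i - 0.4948 - 0.6817)/(2√2) = (-0.416 - 0.1905i)
|101⟩: (0.5389i - 0.4948 + 0.6817)/(2√2) = (0.06608 + 0.1905i)
|110⟩: (0.5389i - 0.4948 - 0.6817)/(2√2) = (-0.416 + 0.1905i)
|111⟩: (-0.5389i - 0.4948 + 0.6817)/(2√2) = (0.06608 - 0.1905i)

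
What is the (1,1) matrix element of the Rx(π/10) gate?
0.9877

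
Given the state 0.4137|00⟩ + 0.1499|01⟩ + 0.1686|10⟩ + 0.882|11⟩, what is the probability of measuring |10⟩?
0.02843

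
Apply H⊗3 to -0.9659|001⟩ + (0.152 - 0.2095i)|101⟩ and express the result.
(-0.2878 - 0.07407i)|000⟩ + (0.2878 + 0.07407i)|001⟩ + (-0.2878 - 0.07407i)|010⟩ + (0.2878 + 0.07407i)|011⟩ + (-0.3952 + 0.07407i)|100⟩ + (0.3952 - 0.07407i)|101⟩ + (-0.3952 + 0.07407i)|110⟩ + (0.3952 - 0.07407i)|111⟩

H⊗3 gives amp(|y⟩) = (1/2√2) Σ_x (−1)^(x·y) amp(|x⟩), where x·y is the number of positions in which both x and y have a 1.
|000⟩: (-0.9659 + (0.152 - 0.2095i))/(2√2) = (-0.2878 - 0.07407i)
|001⟩: (0.9659 - (0.152 - 0.2095i))/(2√2) = (0.2878 + 0.07407i)
|010⟩: (-0.9659 + (0.152 - 0.2095i))/(2√2) = (-0.2878 - 0.07407i)
|011⟩: (0.9659 - (0.152 - 0.2095i))/(2√2) = (0.2878 + 0.07407i)
|100⟩: (-0.9659 - (0.152 - 0.2095i))/(2√2) = (-0.3952 + 0.07407i)
|101⟩: (0.9659 + (0.152 - 0.2095i))/(2√2) = (0.3952 - 0.07407i)
|110⟩: (-0.9659 - (0.152 - 0.2095i))/(2√2) = (-0.3952 + 0.07407i)
|111⟩: (0.9659 + (0.152 - 0.2095i))/(2√2) = (0.3952 - 0.07407i)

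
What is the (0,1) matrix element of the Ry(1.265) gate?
-0.5912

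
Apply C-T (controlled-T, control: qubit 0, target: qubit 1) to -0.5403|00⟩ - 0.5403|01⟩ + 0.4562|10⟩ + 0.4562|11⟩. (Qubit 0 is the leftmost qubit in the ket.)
-0.5403|00⟩ - 0.5403|01⟩ + 0.4562|10⟩ + (0.3226 + 0.3226i)|11⟩

C-T leaves the control-|0⟩ kets |00⟩, |01⟩ unchanged and applies T to qubit 1 on the control-|1⟩ pair (|10⟩, |11⟩).
T = [[1, 0], [0, (1/√2 + (1/√2)i)]].
With a = amp(|10⟩) = 0.4562 and b = amp(|11⟩) = 0.4562:
new amp(|10⟩) = (1)·a = 0.4562
new amp(|11⟩) = (1/√2 + (1/√2)i)·b = (0.3226 + 0.3226i)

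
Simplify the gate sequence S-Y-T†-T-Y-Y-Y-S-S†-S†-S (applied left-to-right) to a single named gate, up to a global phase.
S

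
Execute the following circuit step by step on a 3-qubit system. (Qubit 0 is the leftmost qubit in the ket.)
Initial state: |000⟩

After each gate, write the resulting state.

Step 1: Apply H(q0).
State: 1/√2|000⟩ + 1/√2|100⟩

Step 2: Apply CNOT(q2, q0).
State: 1/√2|000⟩ + 1/√2|100⟩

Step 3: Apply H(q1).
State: 1/2|000⟩ + 1/2|010⟩ + 1/2|100⟩ + 1/2|110⟩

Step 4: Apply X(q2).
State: 1/2|001⟩ + 1/2|011⟩ + 1/2|101⟩ + 1/2|111⟩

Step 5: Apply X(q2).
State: 1/2|000⟩ + 1/2|010⟩ + 1/2|100⟩ + 1/2|110⟩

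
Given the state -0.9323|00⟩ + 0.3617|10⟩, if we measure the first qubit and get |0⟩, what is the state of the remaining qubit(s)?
-|0⟩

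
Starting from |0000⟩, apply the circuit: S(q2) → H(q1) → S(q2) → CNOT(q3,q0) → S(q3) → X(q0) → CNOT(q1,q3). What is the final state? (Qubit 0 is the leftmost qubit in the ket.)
1/√2|1000⟩ + 1/√2|1101⟩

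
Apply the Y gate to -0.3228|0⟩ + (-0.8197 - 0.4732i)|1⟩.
(-0.4732 + 0.8197i)|0⟩ - 0.3228i|1⟩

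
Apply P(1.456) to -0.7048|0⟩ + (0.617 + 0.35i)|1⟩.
-0.7048|0⟩ + (-0.277 + 0.653i)|1⟩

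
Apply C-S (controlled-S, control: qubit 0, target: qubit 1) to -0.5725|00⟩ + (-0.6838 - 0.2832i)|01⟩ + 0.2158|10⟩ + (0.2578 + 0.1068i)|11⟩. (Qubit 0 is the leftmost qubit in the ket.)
-0.5725|00⟩ + (-0.6838 - 0.2832i)|01⟩ + 0.2158|10⟩ + (-0.1068 + 0.2578i)|11⟩

C-S leaves the control-|0⟩ kets |00⟩, |01⟩ unchanged and applies S to qubit 1 on the control-|1⟩ pair (|10⟩, |11⟩).
S = [[1, 0], [0, i]].
With a = amp(|10⟩) = 0.2158 and b = amp(|11⟩) = (0.2578 + 0.1068i):
new amp(|10⟩) = (1)·a = 0.2158
new amp(|11⟩) = (i)·b = (-0.1068 + 0.2578i)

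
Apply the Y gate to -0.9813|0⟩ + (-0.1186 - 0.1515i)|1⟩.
(-0.1515 + 0.1186i)|0⟩ - 0.9813i|1⟩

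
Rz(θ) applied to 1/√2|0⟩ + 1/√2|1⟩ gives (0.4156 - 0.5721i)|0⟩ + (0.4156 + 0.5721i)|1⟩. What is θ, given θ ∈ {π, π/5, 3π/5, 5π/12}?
3π/5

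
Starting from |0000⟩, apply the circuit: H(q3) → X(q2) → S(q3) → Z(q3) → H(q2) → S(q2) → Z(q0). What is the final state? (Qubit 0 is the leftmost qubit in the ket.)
1/2|0000⟩ - (1/2)i|0001⟩ - (1/2)i|0010⟩ - 1/2|0011⟩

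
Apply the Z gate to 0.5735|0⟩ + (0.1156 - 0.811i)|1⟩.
0.5735|0⟩ + (-0.1156 + 0.811i)|1⟩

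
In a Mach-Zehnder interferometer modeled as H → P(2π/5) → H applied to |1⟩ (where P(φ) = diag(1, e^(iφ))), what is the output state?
(0.3455 - 0.4755i)|0⟩ + (0.6545 + 0.4755i)|1⟩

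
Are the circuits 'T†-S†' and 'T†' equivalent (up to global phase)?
No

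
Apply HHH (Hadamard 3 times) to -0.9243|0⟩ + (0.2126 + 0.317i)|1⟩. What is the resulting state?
(-0.5032 + 0.2242i)|0⟩ + (-0.8039 - 0.2242i)|1⟩

H² = I, so H^3 = H: a single Hadamard. With (a, b) = (-0.9243, (0.2126 + 0.317i)), H gives ((a + b)/√2, (a − b)/√2) = ((-0.5032 + 0.2242i), (-0.8039 - 0.2242i)).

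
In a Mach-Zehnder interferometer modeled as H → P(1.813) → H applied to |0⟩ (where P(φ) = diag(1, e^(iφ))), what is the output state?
(0.3801 + 0.4854i)|0⟩ + (0.6199 - 0.4854i)|1⟩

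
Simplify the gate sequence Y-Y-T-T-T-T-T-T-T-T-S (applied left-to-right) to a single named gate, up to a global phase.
S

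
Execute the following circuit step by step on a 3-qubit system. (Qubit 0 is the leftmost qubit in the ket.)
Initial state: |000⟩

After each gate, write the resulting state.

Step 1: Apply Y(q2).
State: i|001⟩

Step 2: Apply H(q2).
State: (1/√2)i|000⟩ - (1/√2)i|001⟩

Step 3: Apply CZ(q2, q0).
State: (1/√2)i|000⟩ - (1/√2)i|001⟩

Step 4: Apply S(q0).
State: (1/√2)i|000⟩ - (1/√2)i|001⟩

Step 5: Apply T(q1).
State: (1/√2)i|000⟩ - (1/√2)i|001⟩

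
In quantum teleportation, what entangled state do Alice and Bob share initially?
Bell state |Φ+⟩ = (|00⟩ + |11⟩)/√2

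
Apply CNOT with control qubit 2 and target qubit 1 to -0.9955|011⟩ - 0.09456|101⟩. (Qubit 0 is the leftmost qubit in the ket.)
-0.9955|001⟩ - 0.09456|111⟩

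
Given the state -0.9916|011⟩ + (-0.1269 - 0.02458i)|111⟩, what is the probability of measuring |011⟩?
0.9833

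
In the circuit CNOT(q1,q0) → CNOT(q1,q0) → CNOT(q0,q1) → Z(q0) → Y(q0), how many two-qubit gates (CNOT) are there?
3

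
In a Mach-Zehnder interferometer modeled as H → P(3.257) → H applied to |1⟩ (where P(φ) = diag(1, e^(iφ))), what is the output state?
(0.9967 + 0.05758i)|0⟩ + (0.003326 - 0.05758i)|1⟩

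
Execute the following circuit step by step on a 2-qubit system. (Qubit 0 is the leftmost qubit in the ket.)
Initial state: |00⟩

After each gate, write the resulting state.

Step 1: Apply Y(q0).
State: i|10⟩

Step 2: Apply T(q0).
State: (-1/√2 + (1/√2)i)|10⟩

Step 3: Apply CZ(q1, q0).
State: (-1/√2 + (1/√2)i)|10⟩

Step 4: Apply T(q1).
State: (-1/√2 + (1/√2)i)|10⟩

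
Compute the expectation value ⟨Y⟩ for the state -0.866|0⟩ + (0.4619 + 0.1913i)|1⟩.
-0.3313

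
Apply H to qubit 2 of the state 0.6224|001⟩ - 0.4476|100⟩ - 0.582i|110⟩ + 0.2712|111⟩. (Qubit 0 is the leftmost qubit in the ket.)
0.4401|000⟩ - 0.4401|001⟩ - 0.3165|100⟩ - 0.3165|101⟩ + (0.1918 - 0.4115i)|110⟩ + (-0.1918 - 0.4115i)|111⟩

H on qubit 2 mixes each pair of kets that differ only in qubit 2: amplitudes (a, b) of (|…0…⟩, |…1…⟩) become ((a + b)/√2, (a − b)/√2). Kets absent from the input have amplitude 0.
(|000⟩, |001⟩): (a, b) = (0, 0.6224) → (0.4401, -0.4401)
(|100⟩, |101⟩): (a, b) = (-0.4476, 0) → (-0.3165, -0.3165)
(|110⟩, |111⟩): (a, b) = (-0.582i, 0.2712) → ((0.1918 - 0.4115i), (-0.1918 - 0.4115i))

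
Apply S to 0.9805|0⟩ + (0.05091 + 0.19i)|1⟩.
0.9805|0⟩ + (-0.19 + 0.05091i)|1⟩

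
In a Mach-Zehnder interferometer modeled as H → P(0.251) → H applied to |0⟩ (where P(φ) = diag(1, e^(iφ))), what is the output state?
(0.9843 + 0.1242i)|0⟩ + (0.01567 - 0.1242i)|1⟩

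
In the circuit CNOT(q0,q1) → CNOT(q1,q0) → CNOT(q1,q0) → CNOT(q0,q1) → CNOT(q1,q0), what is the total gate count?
5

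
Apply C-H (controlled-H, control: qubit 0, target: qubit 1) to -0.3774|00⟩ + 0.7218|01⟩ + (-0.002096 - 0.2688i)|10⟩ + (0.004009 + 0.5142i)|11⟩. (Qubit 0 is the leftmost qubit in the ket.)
-0.3774|00⟩ + 0.7218|01⟩ + (0.001353 + 0.1735i)|10⟩ + (-0.004317 - 0.5537i)|11⟩

C-H leaves the control-|0⟩ kets |00⟩, |01⟩ unchanged and applies H to qubit 1 on the control-|1⟩ pair (|10⟩, |11⟩).
H = [[1/√2, 1/√2], [1/√2, -1/√2]].
With a = amp(|10⟩) = (-0.002096 - 0.2688i) and b = amp(|11⟩) = (0.004009 + 0.5142i):
new amp(|10⟩) = (1/√2)·a + (1/√2)·b = (0.001353 + 0.1735i)
new amp(|11⟩) = (1/√2)·a + (-1/√2)·b = (-0.004317 - 0.5537i)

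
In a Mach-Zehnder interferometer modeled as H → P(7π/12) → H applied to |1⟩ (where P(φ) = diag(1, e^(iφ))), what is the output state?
(0.6294 - 0.483i)|0⟩ + (0.3706 + 0.483i)|1⟩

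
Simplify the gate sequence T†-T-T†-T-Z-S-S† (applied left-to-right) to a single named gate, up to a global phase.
Z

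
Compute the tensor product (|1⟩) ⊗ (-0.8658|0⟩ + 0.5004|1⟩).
-0.8658|10⟩ + 0.5004|11⟩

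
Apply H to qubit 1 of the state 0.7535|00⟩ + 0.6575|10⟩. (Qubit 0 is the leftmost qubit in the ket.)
0.5328|00⟩ + 0.5328|01⟩ + 0.4649|10⟩ + 0.4649|11⟩

H on qubit 1 mixes each pair of kets that differ only in qubit 1: amplitudes (a, b) of (|…0…⟩, |…1…⟩) become ((a + b)/√2, (a − b)/√2). Kets absent from the input have amplitude 0.
(|00⟩, |01⟩): (a, b) = (0.7535, 0) → (0.5328, 0.5328)
(|10⟩, |11⟩): (a, b) = (0.6575, 0) → (0.4649, 0.4649)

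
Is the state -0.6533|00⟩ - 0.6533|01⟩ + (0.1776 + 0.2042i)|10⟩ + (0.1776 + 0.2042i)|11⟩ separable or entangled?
Separable

Writing the state as a|00⟩ + b|01⟩ + c|10⟩ + d|11⟩, it is a product state iff ad − bc = 0.
Here (a, b, c, d) = (-0.6533, -0.6533, (0.1776 + 0.2042i), (0.1776 + 0.2042i)): ad − bc = (-0.6533)(0.1776 + 0.2042i) − (-0.6533)(0.1776 + 0.2042i) = 0, so the state is separable.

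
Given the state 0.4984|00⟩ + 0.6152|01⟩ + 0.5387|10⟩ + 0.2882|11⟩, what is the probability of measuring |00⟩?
0.2484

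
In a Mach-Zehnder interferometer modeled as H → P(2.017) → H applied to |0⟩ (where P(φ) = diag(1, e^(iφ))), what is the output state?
(0.2842 + 0.451i)|0⟩ + (0.7158 - 0.451i)|1⟩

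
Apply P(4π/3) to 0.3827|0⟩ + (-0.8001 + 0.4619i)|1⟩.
0.3827|0⟩ + (0.8001 + 0.462i)|1⟩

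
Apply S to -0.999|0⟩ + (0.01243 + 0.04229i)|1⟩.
-0.999|0⟩ + (-0.04229 + 0.01243i)|1⟩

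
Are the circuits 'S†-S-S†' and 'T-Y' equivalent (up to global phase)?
No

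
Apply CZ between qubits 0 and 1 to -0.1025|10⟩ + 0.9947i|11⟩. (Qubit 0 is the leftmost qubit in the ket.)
-0.1025|10⟩ - 0.9947i|11⟩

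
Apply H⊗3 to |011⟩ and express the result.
1/√8|000⟩ - 1/√8|001⟩ - 1/√8|010⟩ + 1/√8|011⟩ + 1/√8|100⟩ - 1/√8|101⟩ - 1/√8|110⟩ + 1/√8|111⟩

H⊗3 gives amp(|y⟩) = (1/2√2) Σ_x (−1)^(x·y) amp(|x⟩), where x·y is the number of positions in which both x and y have a 1.
|000⟩: (1)/(2√2) = 1/√8
|001⟩: (-1)/(2√2) = -1/√8
|010⟩: (-1)/(2√2) = -1/√8
|011⟩: (1)/(2√2) = 1/√8
|100⟩: (1)/(2√2) = 1/√8
|101⟩: (-1)/(2√2) = -1/√8
|110⟩: (-1)/(2√2) = -1/√8
|111⟩: (1)/(2√2) = 1/√8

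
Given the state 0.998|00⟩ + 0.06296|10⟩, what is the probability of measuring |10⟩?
0.003964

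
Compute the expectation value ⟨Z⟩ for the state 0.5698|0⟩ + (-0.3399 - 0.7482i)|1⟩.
-0.3507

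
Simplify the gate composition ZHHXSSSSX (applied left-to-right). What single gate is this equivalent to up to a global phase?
Z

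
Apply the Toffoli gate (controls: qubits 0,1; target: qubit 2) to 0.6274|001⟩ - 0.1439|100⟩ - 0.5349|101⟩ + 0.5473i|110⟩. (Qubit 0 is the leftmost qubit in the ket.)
0.6274|001⟩ - 0.1439|100⟩ - 0.5349|101⟩ + 0.5473i|111⟩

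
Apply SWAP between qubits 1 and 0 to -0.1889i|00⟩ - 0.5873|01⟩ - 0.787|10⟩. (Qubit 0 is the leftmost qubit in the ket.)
-0.1889i|00⟩ - 0.787|01⟩ - 0.5873|10⟩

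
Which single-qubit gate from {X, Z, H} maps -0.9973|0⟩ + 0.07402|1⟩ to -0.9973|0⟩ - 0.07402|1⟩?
Z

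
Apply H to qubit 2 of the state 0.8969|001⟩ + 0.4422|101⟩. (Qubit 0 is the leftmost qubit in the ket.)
0.6342|000⟩ - 0.6342|001⟩ + 0.3127|100⟩ - 0.3127|101⟩

H on qubit 2 mixes each pair of kets that differ only in qubit 2: amplitudes (a, b) of (|…0…⟩, |…1…⟩) become ((a + b)/√2, (a − b)/√2). Kets absent from the input have amplitude 0.
(|000⟩, |001⟩): (a, b) = (0, 0.8969) → (0.6342, -0.6342)
(|100⟩, |101⟩): (a, b) = (0, 0.4422) → (0.3127, -0.3127)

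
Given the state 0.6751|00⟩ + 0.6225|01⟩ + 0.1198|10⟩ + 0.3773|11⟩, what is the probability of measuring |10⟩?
0.01435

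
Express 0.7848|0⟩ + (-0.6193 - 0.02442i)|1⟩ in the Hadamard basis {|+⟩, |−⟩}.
(0.117 - 0.01727i)|+⟩ + (0.9928 + 0.01727i)|−⟩

With |ψ⟩ = α|0⟩ + β|1⟩, the Hadamard-basis coefficients are ⟨+|ψ⟩ = (α + β)/√2 and ⟨−|ψ⟩ = (α − β)/√2.
Here α = 0.7848, β = (-0.6193 - 0.02442i): (α + β)/√2 = (0.117 - 0.01727i), (α − β)/√2 = (0.9928 + 0.01727i).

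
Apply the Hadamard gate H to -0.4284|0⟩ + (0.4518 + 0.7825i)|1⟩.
(0.01655 + 0.5533i)|0⟩ + (-0.6224 - 0.5533i)|1⟩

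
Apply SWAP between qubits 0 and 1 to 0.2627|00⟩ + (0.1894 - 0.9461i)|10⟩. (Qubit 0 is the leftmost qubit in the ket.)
0.2627|00⟩ + (0.1894 - 0.9461i)|01⟩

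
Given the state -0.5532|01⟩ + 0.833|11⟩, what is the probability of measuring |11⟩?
0.6939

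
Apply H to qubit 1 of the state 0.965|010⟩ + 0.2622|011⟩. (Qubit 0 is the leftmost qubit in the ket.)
0.6824|000⟩ + 0.1854|001⟩ - 0.6824|010⟩ - 0.1854|011⟩

H on qubit 1 mixes each pair of kets that differ only in qubit 1: amplitudes (a, b) of (|…0…⟩, |…1…⟩) become ((a + b)/√2, (a − b)/√2). Kets absent from the input have amplitude 0.
(|000⟩, |010⟩): (a, b) = (0, 0.965) → (0.6824, -0.6824)
(|001⟩, |011⟩): (a, b) = (0, 0.2622) → (0.1854, -0.1854)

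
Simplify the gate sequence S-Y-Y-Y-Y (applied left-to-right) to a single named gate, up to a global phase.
S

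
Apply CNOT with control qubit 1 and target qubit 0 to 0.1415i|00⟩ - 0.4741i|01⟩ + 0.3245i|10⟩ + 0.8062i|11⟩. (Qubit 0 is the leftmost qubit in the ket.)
0.1415i|00⟩ + 0.8062i|01⟩ + 0.3245i|10⟩ - 0.4741i|11⟩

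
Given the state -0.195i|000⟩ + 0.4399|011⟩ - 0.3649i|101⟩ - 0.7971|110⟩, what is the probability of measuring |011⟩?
0.1935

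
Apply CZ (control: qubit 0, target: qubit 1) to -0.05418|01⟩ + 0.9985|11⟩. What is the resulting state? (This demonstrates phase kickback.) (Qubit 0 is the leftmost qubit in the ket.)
-0.05418|01⟩ - 0.9985|11⟩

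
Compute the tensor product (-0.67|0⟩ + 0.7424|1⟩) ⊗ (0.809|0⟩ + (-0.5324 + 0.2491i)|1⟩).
-0.542|00⟩ + (0.3567 - 0.1669i)|01⟩ + 0.6006|10⟩ + (-0.3953 + 0.1849i)|11⟩

amp(|b₁b₂…⟩) = product of the factor amplitudes for bits b₁, b₂, …; only kets whose every factor amplitude is nonzero survive.
|00⟩: (-0.67)(0.809) = -0.542
|01⟩: (-0.67)(-0.5324 + 0.2491i) = (0.3567 - 0.1669i)
|10⟩: (0.7424)(0.809) = 0.6006
|11⟩: (0.7424)(-0.5324 + 0.2491i) = (-0.3953 + 0.1849i)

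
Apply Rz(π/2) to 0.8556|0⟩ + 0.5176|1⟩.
(0.605 - 0.605i)|0⟩ + (0.366 + 0.366i)|1⟩

Rz(π/2) = [[e^(−iθ/2), 0], [0, e^(iθ/2)]] with e^(±iθ/2) = cos(θ/2) ± i·sin(θ/2); θ = π/2, cos(θ/2) ≈ 0.707107, sin(θ/2) ≈ 0.707107.
With a = amp(|0⟩) = 0.8556 and b = amp(|1⟩) = 0.5176:
new amp(|0⟩) = (0.707107 - 0.707107i)·a = (0.605 - 0.605i)
new amp(|1⟩) = (0.707107 + 0.707107i)·b = (0.366 + 0.366i)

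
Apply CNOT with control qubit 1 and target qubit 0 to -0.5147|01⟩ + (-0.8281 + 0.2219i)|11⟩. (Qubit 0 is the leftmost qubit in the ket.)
(-0.8281 + 0.2219i)|01⟩ - 0.5147|11⟩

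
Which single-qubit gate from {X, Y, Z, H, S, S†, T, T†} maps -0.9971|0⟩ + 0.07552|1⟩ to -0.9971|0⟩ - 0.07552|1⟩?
Z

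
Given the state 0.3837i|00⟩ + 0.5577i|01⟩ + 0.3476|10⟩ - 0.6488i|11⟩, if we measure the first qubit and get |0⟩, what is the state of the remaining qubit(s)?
0.5668i|0⟩ + 0.8238i|1⟩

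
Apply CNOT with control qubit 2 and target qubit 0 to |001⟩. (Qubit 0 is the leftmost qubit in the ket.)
|101⟩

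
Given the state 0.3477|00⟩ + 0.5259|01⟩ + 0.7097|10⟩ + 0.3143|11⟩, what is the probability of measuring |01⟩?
0.2766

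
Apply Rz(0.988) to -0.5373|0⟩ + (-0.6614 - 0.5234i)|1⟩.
(-0.4731 + 0.2548i)|0⟩ + (-0.3342 - 0.7744i)|1⟩

Rz(0.988) = [[e^(−iθ/2), 0], [0, e^(iθ/2)]] with e^(±iθ/2) = cos(θ/2) ± i·sin(θ/2); θ = 0.988, cos(θ/2) ≈ 0.880443, sin(θ/2) ≈ 0.474151.
With a = amp(|0⟩) = -0.5373 and b = amp(|1⟩) = (-0.6614 - 0.5234i):
new amp(|0⟩) = (0.880443 - 0.474151i)·a = (-0.4731 + 0.2548i)
new amp(|1⟩) = (0.880443 + 0.474151i)·b = (-0.3342 - 0.7744i)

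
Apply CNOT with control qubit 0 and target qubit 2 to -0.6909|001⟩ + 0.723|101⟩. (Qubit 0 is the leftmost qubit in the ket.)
-0.6909|001⟩ + 0.723|100⟩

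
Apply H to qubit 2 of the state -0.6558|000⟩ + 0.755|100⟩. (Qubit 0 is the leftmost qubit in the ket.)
-0.4637|000⟩ - 0.4637|001⟩ + 0.5339|100⟩ + 0.5339|101⟩

H on qubit 2 mixes each pair of kets that differ only in qubit 2: amplitudes (a, b) of (|…0…⟩, |…1…⟩) become ((a + b)/√2, (a − b)/√2). Kets absent from the input have amplitude 0.
(|000⟩, |001⟩): (a, b) = (-0.6558, 0) → (-0.4637, -0.4637)
(|100⟩, |101⟩): (a, b) = (0.755, 0) → (0.5339, 0.5339)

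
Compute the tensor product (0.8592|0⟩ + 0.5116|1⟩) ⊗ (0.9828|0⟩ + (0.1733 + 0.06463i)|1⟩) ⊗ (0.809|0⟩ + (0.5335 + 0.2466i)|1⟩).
0.6831|000⟩ + (0.4505 + 0.2082i)|001⟩ + (0.1205 + 0.04492i)|010⟩ + (0.06574 + 0.06634i)|011⟩ + 0.4068|100⟩ + (0.2682 + 0.124i)|101⟩ + (0.07173 + 0.02675i)|110⟩ + (0.03915 + 0.0395i)|111⟩

amp(|b₁b₂…⟩) = product of the factor amplitudes for bits b₁, b₂, …; only kets whose every factor amplitude is nonzero survive.
|000⟩: (0.8592)(0.9828)(0.809) = 0.6831
|001⟩: (0.8592)(0.9828)(0.5335 + 0.2466i) = (0.4505 + 0.2082i)
|010⟩: (0.8592)(0.1733 + 0.06463i)(0.809) = (0.1205 + 0.04492i)
|011⟩: (0.8592)(0.1733 + 0.06463i)(0.5335 + 0.2466i) = (0.06574 + 0.06634i)
|100⟩: (0.5116)(0.9828)(0.809) = 0.4068
|101⟩: (0.5116)(0.9828)(0.5335 + 0.2466i) = (0.2682 + 0.124i)
|110⟩: (0.5116)(0.1733 + 0.06463i)(0.809) = (0.07173 + 0.02675i)
|111⟩: (0.5116)(0.1733 + 0.06463i)(0.5335 + 0.2466i) = (0.03915 + 0.0395i)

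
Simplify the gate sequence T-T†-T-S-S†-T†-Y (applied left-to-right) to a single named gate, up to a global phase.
Y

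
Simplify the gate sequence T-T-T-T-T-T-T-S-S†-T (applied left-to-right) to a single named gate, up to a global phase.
I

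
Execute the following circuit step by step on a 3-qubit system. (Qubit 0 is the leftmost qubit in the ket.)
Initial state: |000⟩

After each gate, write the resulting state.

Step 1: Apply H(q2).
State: 1/√2|000⟩ + 1/√2|001⟩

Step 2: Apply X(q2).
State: 1/√2|000⟩ + 1/√2|001⟩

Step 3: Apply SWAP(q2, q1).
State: 1/√2|000⟩ + 1/√2|010⟩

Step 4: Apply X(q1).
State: 1/√2|000⟩ + 1/√2|010⟩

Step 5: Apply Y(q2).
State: (1/√2)i|001⟩ + (1/√2)i|011⟩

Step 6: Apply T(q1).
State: (1/√2)i|001⟩ + (-1/2 + (1/2)i)|011⟩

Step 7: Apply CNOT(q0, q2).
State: (1/√2)i|001⟩ + (-1/2 + (1/2)i)|011⟩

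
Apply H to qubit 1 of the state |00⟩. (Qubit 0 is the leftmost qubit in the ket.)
1/√2|00⟩ + 1/√2|01⟩

H on qubit 1 mixes each pair of kets that differ only in qubit 1: amplitudes (a, b) of (|…0…⟩, |…1…⟩) become ((a + b)/√2, (a − b)/√2). Kets absent from the input have amplitude 0.
(|00⟩, |01⟩): (a, b) = (1, 0) → (1/√2, 1/√2)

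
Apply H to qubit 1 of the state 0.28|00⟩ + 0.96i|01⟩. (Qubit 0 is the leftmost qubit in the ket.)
(0.198 + 0.6788i)|00⟩ + (0.198 - 0.6788i)|01⟩

H on qubit 1 mixes each pair of kets that differ only in qubit 1: amplitudes (a, b) of (|…0…⟩, |…1…⟩) become ((a + b)/√2, (a − b)/√2). Kets absent from the input have amplitude 0.
(|00⟩, |01⟩): (a, b) = (0.28, 0.96i) → ((0.198 + 0.6788i), (0.198 - 0.6788i))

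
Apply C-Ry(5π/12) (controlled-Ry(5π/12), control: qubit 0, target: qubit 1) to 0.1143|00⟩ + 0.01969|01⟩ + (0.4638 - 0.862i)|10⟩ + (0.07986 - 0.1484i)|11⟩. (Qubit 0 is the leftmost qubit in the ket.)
0.1143|00⟩ + 0.01969|01⟩ + (0.3193 - 0.5935i)|10⟩ + (0.3457 - 0.6425i)|11⟩

C-Ry(5π/12) leaves the control-|0⟩ kets |00⟩, |01⟩ unchanged and applies Ry(5π/12) to qubit 1 on the control-|1⟩ pair (|10⟩, |11⟩).
Ry(5π/12) = [[cos(θ/2), −sin(θ/2)], [sin(θ/2), cos(θ/2)]]; θ = 5π/12, cos(θ/2) ≈ 0.793353, sin(θ/2) ≈ 0.608761.
With a = amp(|10⟩) = (0.4638 - 0.862i) and b = amp(|11⟩) = (0.07986 - 0.1484i):
new amp(|10⟩) = (0.793353)·a + (-0.608761)·b = (0.3193 - 0.5935i)
new amp(|11⟩) = (0.608761)·a + (0.793353)·b = (0.3457 - 0.6425i)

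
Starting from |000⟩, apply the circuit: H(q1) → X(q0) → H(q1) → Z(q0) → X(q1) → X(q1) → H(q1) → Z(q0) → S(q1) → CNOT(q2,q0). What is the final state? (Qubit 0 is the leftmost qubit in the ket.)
1/√2|100⟩ + (1/√2)i|110⟩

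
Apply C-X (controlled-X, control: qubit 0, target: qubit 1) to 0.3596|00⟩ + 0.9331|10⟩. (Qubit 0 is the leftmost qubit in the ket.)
0.3596|00⟩ + 0.9331|11⟩

C-X leaves the control-|0⟩ kets |00⟩, |01⟩ unchanged and applies X to qubit 1 on the control-|1⟩ pair (|10⟩, |11⟩).
X = [[0, 1], [1, 0]].
With a = amp(|10⟩) = 0.9331 and b = amp(|11⟩) = 0:
new amp(|10⟩) = (1)·b = 0
new amp(|11⟩) = (1)·a = 0.9331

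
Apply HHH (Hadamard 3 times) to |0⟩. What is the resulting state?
1/√2|0⟩ + 1/√2|1⟩

H² = I, so H^3 = H: a single Hadamard. With (a, b) = (1, 0), H gives ((a + b)/√2, (a − b)/√2) = (1/√2, 1/√2).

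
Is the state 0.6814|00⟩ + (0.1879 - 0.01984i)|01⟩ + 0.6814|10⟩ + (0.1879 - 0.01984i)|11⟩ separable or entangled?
Separable

Writing the state as a|00⟩ + b|01⟩ + c|10⟩ + d|11⟩, it is a product state iff ad − bc = 0.
Here (a, b, c, d) = (0.6814, (0.1879 - 0.01984i), 0.6814, (0.1879 - 0.01984i)): ad − bc = (0.6814)(0.1879 - 0.01984i) − (0.1879 - 0.01984i)(0.6814) = 0, so the state is separable.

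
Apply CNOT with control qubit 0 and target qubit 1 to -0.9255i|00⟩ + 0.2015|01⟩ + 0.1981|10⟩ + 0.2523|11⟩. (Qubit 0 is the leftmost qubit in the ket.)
-0.9255i|00⟩ + 0.2015|01⟩ + 0.2523|10⟩ + 0.1981|11⟩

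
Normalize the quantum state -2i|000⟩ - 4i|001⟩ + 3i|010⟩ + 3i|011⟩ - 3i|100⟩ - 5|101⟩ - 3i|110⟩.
-0.2222i|000⟩ - 0.4444i|001⟩ + 0.3333i|010⟩ + 0.3333i|011⟩ - 0.3333i|100⟩ - 0.5556|101⟩ - 0.3333i|110⟩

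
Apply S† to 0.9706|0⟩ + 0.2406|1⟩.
0.9706|0⟩ - 0.2406i|1⟩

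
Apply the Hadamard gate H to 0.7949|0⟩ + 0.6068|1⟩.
0.9912|0⟩ + 0.133|1⟩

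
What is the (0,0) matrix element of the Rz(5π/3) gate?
(-0.866 - (1/2)i)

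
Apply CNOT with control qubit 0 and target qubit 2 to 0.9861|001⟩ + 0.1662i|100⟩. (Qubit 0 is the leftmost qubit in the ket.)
0.9861|001⟩ + 0.1662i|101⟩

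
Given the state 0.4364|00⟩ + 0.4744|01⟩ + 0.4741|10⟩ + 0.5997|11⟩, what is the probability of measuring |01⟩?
0.2251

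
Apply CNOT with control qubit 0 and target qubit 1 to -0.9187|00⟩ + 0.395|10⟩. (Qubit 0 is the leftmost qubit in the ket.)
-0.9187|00⟩ + 0.395|11⟩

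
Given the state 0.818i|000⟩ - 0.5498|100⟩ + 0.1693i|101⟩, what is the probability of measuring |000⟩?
0.6691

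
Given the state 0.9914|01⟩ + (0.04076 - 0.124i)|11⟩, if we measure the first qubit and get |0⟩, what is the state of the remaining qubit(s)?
|1⟩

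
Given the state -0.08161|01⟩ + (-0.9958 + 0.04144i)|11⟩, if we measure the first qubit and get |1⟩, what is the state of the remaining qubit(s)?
(-0.9991 + 0.04158i)|1⟩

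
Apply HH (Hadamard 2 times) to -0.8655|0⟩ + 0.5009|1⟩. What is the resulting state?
-0.8655|0⟩ + 0.5009|1⟩

H² = I, so an even number of Hadamards cancels: H^2 = I and the state is unchanged.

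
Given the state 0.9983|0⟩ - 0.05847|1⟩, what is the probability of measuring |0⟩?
0.9966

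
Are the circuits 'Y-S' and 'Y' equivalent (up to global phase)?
No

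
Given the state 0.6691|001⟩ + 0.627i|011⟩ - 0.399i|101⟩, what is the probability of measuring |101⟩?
0.1592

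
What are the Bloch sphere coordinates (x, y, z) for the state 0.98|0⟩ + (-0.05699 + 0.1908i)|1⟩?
(-0.1117, 0.374, 0.9207)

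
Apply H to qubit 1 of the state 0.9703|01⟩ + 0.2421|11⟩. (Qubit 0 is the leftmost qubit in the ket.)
0.6861|00⟩ - 0.6861|01⟩ + 0.1712|10⟩ - 0.1712|11⟩

H on qubit 1 mixes each pair of kets that differ only in qubit 1: amplitudes (a, b) of (|…0…⟩, |…1…⟩) become ((a + b)/√2, (a − b)/√2). Kets absent from the input have amplitude 0.
(|00⟩, |01⟩): (a, b) = (0, 0.9703) → (0.6861, -0.6861)
(|10⟩, |11⟩): (a, b) = (0, 0.2421) → (0.1712, -0.1712)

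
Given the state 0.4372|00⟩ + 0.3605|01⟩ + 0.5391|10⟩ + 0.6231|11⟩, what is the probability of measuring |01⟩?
0.13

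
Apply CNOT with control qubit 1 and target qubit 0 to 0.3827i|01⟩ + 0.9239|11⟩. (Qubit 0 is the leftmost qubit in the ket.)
0.9239|01⟩ + 0.3827i|11⟩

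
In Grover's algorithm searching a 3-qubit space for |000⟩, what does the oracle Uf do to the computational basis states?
Uf|x⟩ = -|x⟩ if x = 000, else |x⟩ (phase flip on target)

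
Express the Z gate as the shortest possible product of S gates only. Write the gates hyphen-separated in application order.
S-S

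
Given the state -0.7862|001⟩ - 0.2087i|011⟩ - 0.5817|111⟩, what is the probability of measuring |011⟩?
0.04356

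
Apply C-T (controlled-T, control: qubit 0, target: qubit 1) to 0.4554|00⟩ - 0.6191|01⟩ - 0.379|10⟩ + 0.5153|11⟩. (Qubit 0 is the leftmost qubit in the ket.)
0.4554|00⟩ - 0.6191|01⟩ - 0.379|10⟩ + (0.3644 + 0.3644i)|11⟩

C-T leaves the control-|0⟩ kets |00⟩, |01⟩ unchanged and applies T to qubit 1 on the control-|1⟩ pair (|10⟩, |11⟩).
T = [[1, 0], [0, (1/√2 + (1/√2)i)]].
With a = amp(|10⟩) = -0.379 and b = amp(|11⟩) = 0.5153:
new amp(|10⟩) = (1)·a = -0.379
new amp(|11⟩) = (1/√2 + (1/√2)i)·b = (0.3644 + 0.3644i)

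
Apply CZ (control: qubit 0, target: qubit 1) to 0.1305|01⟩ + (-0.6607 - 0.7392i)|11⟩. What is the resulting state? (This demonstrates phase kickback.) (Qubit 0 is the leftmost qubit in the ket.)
0.1305|01⟩ + (0.6607 + 0.7392i)|11⟩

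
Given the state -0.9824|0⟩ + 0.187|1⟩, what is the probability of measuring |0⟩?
0.9651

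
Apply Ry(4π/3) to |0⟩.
-1/2|0⟩ + 0.866|1⟩

Ry(4π/3) = [[cos(θ/2), −sin(θ/2)], [sin(θ/2), cos(θ/2)]]; θ = 4π/3, cos(θ/2) ≈ -0.5, sin(θ/2) ≈ 0.866025.
With a = amp(|0⟩) = 1 and b = amp(|1⟩) = 0:
new amp(|0⟩) = (-0.5)·a + (-0.866025)·b = -1/2
new amp(|1⟩) = (0.866025)·a + (-0.5)·b = 0.866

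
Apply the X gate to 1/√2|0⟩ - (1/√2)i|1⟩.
-(1/√2)i|0⟩ + 1/√2|1⟩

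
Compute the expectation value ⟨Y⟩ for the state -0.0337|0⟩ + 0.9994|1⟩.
0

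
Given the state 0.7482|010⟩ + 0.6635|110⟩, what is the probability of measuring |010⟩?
0.5598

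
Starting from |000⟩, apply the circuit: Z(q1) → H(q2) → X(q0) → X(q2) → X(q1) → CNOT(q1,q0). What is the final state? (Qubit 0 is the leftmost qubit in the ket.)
1/√2|010⟩ + 1/√2|011⟩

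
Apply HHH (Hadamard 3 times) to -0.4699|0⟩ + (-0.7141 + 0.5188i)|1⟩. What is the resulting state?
(-0.8372 + 0.3668i)|0⟩ + (0.1727 - 0.3668i)|1⟩

H² = I, so H^3 = H: a single Hadamard. With (a, b) = (-0.4699, (-0.7141 + 0.5188i)), H gives ((a + b)/√2, (a − b)/√2) = ((-0.8372 + 0.3668i), (0.1727 - 0.3668i)).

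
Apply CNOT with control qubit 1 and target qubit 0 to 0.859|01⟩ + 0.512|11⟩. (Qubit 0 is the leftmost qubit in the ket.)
0.512|01⟩ + 0.859|11⟩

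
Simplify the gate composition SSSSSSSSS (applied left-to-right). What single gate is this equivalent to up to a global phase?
S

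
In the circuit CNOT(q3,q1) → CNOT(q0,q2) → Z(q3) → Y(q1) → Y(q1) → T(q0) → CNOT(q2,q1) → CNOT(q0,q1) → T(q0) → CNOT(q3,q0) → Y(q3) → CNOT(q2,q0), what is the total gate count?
12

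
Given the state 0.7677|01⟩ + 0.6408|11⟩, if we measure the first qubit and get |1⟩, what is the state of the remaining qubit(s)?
|1⟩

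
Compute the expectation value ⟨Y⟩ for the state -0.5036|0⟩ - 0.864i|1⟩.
0.8702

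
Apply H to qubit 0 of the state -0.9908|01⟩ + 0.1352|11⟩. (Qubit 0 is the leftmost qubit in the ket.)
-0.605|01⟩ - 0.7962|11⟩

H on qubit 0 mixes each pair of kets that differ only in qubit 0: amplitudes (a, b) of (|…0…⟩, |…1…⟩) become ((a + b)/√2, (a − b)/√2). Kets absent from the input have amplitude 0.
(|01⟩, |11⟩): (a, b) = (-0.9908, 0.1352) → (-0.605, -0.7962)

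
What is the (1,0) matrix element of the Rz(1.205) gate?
0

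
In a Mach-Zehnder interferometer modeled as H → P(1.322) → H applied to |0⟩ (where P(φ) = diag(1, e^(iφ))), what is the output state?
(0.6231 + 0.4846i)|0⟩ + (0.3769 - 0.4846i)|1⟩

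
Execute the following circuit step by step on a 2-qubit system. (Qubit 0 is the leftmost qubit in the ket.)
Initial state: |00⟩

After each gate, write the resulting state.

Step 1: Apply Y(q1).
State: i|01⟩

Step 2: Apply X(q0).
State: i|11⟩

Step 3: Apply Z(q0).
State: -i|11⟩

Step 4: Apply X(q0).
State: -i|01⟩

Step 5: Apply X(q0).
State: -i|11⟩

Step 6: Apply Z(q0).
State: i|11⟩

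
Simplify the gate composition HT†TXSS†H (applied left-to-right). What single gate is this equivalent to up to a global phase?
Z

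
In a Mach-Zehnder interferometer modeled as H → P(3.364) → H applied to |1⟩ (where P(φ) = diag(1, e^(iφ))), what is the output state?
(0.9877 + 0.1103i)|0⟩ + (0.01232 - 0.1103i)|1⟩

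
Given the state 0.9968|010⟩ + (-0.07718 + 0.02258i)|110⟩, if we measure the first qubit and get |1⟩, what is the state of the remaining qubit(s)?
(-0.9598 + 0.2808i)|10⟩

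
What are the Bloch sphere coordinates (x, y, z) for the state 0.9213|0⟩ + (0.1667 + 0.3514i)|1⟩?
(0.3072, 0.6475, 0.6975)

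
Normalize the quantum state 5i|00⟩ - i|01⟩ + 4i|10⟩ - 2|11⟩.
0.7372i|00⟩ - 0.1474i|01⟩ + 0.5898i|10⟩ - 0.2949|11⟩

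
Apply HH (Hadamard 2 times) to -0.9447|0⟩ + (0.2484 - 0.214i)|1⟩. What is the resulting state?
-0.9447|0⟩ + (0.2484 - 0.214i)|1⟩

H² = I, so an even number of Hadamards cancels: H^2 = I and the state is unchanged.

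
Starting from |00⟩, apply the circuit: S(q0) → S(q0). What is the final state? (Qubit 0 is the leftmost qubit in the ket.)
|00⟩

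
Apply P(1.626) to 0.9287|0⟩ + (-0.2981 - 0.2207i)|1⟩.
0.9287|0⟩ + (0.2368 - 0.2855i)|1⟩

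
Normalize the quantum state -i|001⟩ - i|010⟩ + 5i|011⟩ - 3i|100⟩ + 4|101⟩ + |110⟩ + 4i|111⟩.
-0.1204i|001⟩ - 0.1204i|010⟩ + 0.6019i|011⟩ - 0.3612i|100⟩ + 0.4815|101⟩ + 0.1204|110⟩ + 0.4815i|111⟩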